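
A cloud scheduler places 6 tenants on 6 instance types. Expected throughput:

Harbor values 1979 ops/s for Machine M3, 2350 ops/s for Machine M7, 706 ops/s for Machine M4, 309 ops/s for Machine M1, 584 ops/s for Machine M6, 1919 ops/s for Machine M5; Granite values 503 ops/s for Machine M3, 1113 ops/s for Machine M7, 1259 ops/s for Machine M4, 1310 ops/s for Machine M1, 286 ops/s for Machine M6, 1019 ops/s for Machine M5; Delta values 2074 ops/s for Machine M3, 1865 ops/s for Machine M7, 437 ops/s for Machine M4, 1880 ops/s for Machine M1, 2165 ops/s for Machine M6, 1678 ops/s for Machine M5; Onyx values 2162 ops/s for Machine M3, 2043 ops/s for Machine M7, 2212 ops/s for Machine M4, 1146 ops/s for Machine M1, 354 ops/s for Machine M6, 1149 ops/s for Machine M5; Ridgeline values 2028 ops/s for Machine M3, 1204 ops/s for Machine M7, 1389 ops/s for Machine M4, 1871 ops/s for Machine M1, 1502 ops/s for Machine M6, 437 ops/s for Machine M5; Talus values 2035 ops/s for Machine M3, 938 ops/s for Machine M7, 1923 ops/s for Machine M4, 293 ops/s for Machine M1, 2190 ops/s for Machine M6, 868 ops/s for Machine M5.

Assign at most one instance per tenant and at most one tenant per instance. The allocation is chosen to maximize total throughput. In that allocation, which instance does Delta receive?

Optimal: Harbor→Machine M7 (2350 ops/s), Granite→Machine M1 (1310 ops/s), Delta→Machine M5 (1678 ops/s), Onyx→Machine M4 (2212 ops/s), Ridgeline→Machine M3 (2028 ops/s), Talus→Machine M6 (2190 ops/s) — total 2350+1310+1678+2212+2028+2190 = 11768 ops/s.
Column-greedy (each instance in turn goes to its best remaining tenant) gives 10836 ops/s, worse by 932.
Delta's own top instance is Machine M6 (2165 ops/s), but forcing Delta→Machine M6 and reassigning the rest optimally gives only 11652 ops/s — worse by 116.

Delta receives Machine M5.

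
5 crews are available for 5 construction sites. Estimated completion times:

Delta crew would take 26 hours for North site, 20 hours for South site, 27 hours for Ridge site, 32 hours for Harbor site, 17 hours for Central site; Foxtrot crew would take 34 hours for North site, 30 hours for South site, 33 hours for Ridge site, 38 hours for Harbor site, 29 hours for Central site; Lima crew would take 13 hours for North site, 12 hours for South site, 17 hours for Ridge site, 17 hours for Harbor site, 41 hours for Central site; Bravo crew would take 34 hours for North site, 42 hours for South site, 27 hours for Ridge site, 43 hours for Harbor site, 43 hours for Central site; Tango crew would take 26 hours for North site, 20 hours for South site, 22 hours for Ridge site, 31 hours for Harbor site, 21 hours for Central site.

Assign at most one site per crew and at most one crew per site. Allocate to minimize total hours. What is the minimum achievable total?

Optimal: Delta crew→Central site (17 hours), Foxtrot crew→North site (34 hours), Lima crew→Harbor site (17 hours), Bravo crew→Ridge site (27 hours), Tango crew→South site (20 hours) — total 17+34+17+27+20 = 115 hours.
Column-greedy (each site in turn goes to its cheapest remaining crew) gives 136 hours, worse by 21.
Checked against all permutations: 115 hours is optimal.

Minimum total: 115 hours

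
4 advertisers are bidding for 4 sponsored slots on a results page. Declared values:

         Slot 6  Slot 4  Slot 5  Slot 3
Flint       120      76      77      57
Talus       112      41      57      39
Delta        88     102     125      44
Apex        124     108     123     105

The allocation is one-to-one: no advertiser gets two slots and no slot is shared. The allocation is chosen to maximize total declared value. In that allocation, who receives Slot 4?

Optimal: Flint→Slot 4 ($76), Talus→Slot 6 ($112), Delta→Slot 5 ($125), Apex→Slot 3 ($105) — total 76+112+125+105 = $418.
Column-greedy (each slot in turn goes to its best remaining advertiser) gives $342, worse by 76.
Next-best assignment: Flint→Slot 3, Talus→Slot 6, Delta→Slot 5, Apex→Slot 4 = $402.
No other one-to-one assignment exceeds $418.
Flint's own top slot is Slot 6 ($120), but forcing Flint→Slot 6 and reassigning the rest optimally gives only $392 — worse by 26.

Flint receives Slot 4.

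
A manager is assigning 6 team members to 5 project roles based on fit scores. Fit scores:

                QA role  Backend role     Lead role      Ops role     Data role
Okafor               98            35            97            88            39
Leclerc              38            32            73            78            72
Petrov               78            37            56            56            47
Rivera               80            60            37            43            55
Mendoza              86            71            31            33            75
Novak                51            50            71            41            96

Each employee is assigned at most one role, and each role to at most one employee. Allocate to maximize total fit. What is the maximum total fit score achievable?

Maximum total: 422 pts

Optimal: Rivera→QA role (80 pts), Mendoza→Backend role (71 pts), Okafor→Lead role (97 pts), Leclerc→Ops role (78 pts), Novak→Data role (96 pts) — total 80+71+97+78+96 = 422 pts.
Column-greedy (each role in turn goes to its best remaining employee) gives 394 pts, worse by 28.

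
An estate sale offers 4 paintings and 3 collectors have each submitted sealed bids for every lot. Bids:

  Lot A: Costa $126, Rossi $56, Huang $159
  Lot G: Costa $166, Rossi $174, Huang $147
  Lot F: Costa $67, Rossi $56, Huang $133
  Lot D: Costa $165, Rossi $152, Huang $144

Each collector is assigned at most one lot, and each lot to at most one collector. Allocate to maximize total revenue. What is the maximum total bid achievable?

Maximum total: $498

This is the linear assignment problem.
Optimal: Costa→Lot D ($165), Rossi→Lot G ($174), Huang→Lot A ($159) — total 165+174+159 = $498.
Column-greedy (each lot in turn goes to its best remaining collector) gives $400, worse by 98.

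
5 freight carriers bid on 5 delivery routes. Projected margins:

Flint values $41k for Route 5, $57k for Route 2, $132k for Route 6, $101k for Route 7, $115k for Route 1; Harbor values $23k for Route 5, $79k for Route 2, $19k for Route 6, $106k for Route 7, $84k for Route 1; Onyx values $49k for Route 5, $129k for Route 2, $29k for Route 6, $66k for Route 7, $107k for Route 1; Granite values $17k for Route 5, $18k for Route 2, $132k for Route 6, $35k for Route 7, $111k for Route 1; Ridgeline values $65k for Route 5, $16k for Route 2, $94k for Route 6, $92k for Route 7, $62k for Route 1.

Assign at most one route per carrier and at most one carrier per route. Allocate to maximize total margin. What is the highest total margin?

Maximum total: $547k

Optimal: Flint→Route 1 ($115k), Harbor→Route 7 ($106k), Onyx→Route 2 ($129k), Granite→Route 6 ($132k), Ridgeline→Route 5 ($65k) — total 115+106+129+132+65 = $547k.
Next-best assignment: Flint→Route 6, Harbor→Route 7, Onyx→Route 2, Granite→Route 1, Ridgeline→Route 5 = $543k.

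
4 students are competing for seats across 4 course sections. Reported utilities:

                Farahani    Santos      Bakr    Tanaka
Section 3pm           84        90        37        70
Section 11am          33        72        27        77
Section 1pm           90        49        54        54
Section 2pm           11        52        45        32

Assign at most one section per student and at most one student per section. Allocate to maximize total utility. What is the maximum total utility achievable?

Optimal: Farahani→Section 1pm (90 points), Santos→Section 3pm (90 points), Bakr→Section 2pm (45 points), Tanaka→Section 11am (77 points) — total 90+90+45+77 = 302 points.
Next-best assignment: Farahani→Section 1pm, Santos→Section 11am, Bakr→Section 2pm, Tanaka→Section 3pm = 277 points.
Swapping Santos↔Bakr (Santos→Section 2pm 52 points, Bakr→Section 3pm 37 points) loses 46.

Max total: 302 points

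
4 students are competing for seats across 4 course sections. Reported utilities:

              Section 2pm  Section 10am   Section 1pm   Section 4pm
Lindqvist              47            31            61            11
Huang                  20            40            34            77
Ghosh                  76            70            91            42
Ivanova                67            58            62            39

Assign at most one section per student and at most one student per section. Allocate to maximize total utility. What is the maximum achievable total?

Optimal: Lindqvist→Section 1pm (61 points), Huang→Section 4pm (77 points), Ghosh→Section 10am (70 points), Ivanova→Section 2pm (67 points) — total 61+77+70+67 = 275 points.
Max-entry greedy (repeatedly take the single best remaining cell) gives 266 points, worse by 9.
Every other assignment is strictly worse.

Maximum total: 275 points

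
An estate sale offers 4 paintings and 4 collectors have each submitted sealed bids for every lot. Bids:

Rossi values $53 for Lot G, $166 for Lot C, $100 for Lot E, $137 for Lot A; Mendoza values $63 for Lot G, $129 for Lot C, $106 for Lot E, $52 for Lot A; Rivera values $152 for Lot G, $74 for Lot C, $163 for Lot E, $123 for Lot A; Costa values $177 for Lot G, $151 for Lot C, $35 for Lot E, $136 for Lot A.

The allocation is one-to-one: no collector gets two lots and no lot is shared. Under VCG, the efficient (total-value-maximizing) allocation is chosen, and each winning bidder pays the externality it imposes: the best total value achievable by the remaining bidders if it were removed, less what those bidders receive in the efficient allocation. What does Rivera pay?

Rivera pays $6.

Efficient allocation: Rossi→Lot A ($137), Mendoza→Lot C ($129), Rivera→Lot E ($163), Costa→Lot G ($177); total welfare W = $606.
Rivera receives Lot E at value $163, so the others get W − 163 = $443.
Without Rivera: best allocation of the remaining 3 bidders over all 4 lots is Rossi→Lot C ($166), Mendoza→Lot E ($106), Costa→Lot G ($177), total $449.
VCG payment = (others' best without Rivera) − (others' welfare with Rivera) = 449 − 443 = $6.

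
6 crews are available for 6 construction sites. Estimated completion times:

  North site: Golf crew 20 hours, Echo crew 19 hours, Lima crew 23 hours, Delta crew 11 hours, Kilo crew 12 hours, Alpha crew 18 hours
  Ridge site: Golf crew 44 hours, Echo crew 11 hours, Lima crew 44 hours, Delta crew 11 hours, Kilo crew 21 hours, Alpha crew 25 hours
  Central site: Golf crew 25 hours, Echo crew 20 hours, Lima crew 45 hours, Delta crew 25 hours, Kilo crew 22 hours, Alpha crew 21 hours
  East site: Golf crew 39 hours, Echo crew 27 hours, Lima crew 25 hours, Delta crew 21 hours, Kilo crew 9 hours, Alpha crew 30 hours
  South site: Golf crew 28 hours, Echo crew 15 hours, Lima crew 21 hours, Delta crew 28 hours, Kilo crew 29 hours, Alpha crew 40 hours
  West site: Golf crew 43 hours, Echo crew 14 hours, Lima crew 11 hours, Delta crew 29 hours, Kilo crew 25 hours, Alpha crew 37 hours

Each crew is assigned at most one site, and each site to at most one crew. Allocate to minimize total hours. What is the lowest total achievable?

Optimal: Golf crew→North site (20 hours), Echo crew→South site (15 hours), Lima crew→West site (11 hours), Delta crew→Ridge site (11 hours), Kilo crew→East site (9 hours), Alpha crew→Central site (21 hours) — total 20+15+11+11+9+21 = 87 hours.
Next-best assignment: Golf crew→Central site, Echo crew→South site, Lima crew→West site, Delta crew→Ridge site, Kilo crew→East site, Alpha crew→North site = 89 hours.
Checked against all permutations: 87 hours is optimal.

Minimum total: 87 hours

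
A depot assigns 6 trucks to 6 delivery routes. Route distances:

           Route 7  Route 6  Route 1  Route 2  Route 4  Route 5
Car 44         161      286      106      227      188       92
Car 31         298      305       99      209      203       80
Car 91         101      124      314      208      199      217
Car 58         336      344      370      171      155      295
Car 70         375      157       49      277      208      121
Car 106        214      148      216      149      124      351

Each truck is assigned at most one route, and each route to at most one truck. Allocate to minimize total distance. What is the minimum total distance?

Treat this as an assignment problem: match each truck to one route.
Optimal: Car 44→Route 7 (161 km), Car 31→Route 5 (80 km), Car 91→Route 6 (124 km), Car 58→Route 2 (171 km), Car 70→Route 1 (49 km), Car 106→Route 4 (124 km) — total 161+80+124+171+49+124 = 709 km.
Column-greedy (each route in turn goes to its cheapest remaining truck) gives 737 km, worse by 28.
Next-best assignment: Car 44→Route 7, Car 31→Route 5, Car 91→Route 6, Car 58→Route 4, Car 70→Route 1, Car 106→Route 2 = 718 km.

Min total: 709 km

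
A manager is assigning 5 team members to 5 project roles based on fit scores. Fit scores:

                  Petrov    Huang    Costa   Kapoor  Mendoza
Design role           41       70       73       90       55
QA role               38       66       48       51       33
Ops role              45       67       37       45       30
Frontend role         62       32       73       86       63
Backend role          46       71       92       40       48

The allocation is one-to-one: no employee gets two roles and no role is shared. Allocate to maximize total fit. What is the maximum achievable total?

Maximum total: 356 pts

Optimal: Petrov→Ops role (45 pts), Huang→QA role (66 pts), Costa→Backend role (92 pts), Kapoor→Design role (90 pts), Mendoza→Frontend role (63 pts) — total 45+66+92+90+63 = 356 pts.
Max-entry greedy (repeatedly take the single best remaining cell) gives 350 pts, worse by 6.
No other one-to-one assignment exceeds 356 pts.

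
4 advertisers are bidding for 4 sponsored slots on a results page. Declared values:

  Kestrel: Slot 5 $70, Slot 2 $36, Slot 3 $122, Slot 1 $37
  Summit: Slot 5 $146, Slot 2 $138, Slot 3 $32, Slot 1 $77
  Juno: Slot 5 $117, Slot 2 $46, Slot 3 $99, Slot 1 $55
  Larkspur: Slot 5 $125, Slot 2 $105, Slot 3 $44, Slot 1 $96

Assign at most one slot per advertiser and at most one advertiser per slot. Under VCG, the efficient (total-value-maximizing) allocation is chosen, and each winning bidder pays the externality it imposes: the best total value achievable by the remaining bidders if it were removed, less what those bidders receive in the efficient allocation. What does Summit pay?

Summit pays $9.

Efficient allocation: Kestrel→Slot 3 ($122), Summit→Slot 2 ($138), Juno→Slot 5 ($117), Larkspur→Slot 1 ($96); total welfare W = $473.
Summit receives Slot 2 at value $138, so the others get W − 138 = $335.
Without Summit: best allocation of the remaining 3 bidders over all 4 slots is Kestrel→Slot 3 ($122), Juno→Slot 5 ($117), Larkspur→Slot 2 ($105), total $344.
VCG payment = (others' best without Summit) − (others' welfare with Summit) = 344 − 335 = $9.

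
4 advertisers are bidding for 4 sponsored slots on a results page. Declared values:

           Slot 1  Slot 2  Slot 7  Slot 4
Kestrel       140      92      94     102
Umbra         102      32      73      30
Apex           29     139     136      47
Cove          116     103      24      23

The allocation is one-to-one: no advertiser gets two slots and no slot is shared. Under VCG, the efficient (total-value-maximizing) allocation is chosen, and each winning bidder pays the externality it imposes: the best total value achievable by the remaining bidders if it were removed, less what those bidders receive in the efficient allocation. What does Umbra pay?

Umbra pays $38.

Efficient allocation: Kestrel→Slot 4 ($102), Umbra→Slot 1 ($102), Apex→Slot 7 ($136), Cove→Slot 2 ($103); total welfare W = $443.
Umbra receives Slot 1 at value $102, so the others get W − 102 = $341.
Without Umbra: best allocation of the remaining 3 bidders over all 4 slots is Kestrel→Slot 1 ($140), Apex→Slot 7 ($136), Cove→Slot 2 ($103), total $379.
VCG payment = (others' best without Umbra) − (others' welfare with Umbra) = 379 − 341 = $38.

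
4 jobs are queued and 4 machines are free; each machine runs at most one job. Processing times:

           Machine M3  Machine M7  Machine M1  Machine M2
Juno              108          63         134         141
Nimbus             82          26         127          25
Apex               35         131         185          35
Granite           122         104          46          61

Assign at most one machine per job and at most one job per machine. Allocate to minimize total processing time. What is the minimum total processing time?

Minimum total: 169 min

Treat this as an assignment problem: match each job to one machine.
Optimal: Juno→Machine M7 (63 min), Nimbus→Machine M2 (25 min), Apex→Machine M3 (35 min), Granite→Machine M1 (46 min) — total 63+25+35+46 = 169 min.
Column-greedy (each machine in turn goes to its cheapest remaining job) gives 248 min, worse by 79.
Next-best assignment: Juno→Machine M3, Nimbus→Machine M7, Apex→Machine M2, Granite→Machine M1 = 215 min.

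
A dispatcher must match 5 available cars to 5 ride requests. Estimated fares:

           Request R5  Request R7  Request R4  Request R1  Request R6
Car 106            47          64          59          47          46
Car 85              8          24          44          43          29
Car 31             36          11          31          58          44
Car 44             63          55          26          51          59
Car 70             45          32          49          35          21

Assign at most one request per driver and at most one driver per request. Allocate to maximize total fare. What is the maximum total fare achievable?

This is a one-to-one assignment (maximum-weight bipartite matching).
Optimal: Car 106→Request R7 ($64), Car 85→Request R4 ($44), Car 31→Request R1 ($58), Car 44→Request R6 ($59), Car 70→Request R5 ($45) — total 64+44+58+59+45 = $270.
Row-greedy (each driver in turn takes its best remaining request) gives $250, worse by 20.
Swapping Car 106↔Car 85 (Car 106→Request R4 $59, Car 85→Request R7 $24) loses 25.
Every other assignment is strictly worse.

Maximum total: $270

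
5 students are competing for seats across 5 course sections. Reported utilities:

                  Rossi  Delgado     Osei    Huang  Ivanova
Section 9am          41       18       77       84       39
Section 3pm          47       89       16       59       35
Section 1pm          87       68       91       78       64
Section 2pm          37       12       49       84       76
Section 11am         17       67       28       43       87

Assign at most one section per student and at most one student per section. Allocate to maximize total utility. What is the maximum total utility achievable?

Optimal: Rossi→Section 1pm (87 points), Delgado→Section 3pm (89 points), Osei→Section 9am (77 points), Huang→Section 2pm (84 points), Ivanova→Section 11am (87 points) — total 87+89+77+84+87 = 424 points.

Max total: 424 points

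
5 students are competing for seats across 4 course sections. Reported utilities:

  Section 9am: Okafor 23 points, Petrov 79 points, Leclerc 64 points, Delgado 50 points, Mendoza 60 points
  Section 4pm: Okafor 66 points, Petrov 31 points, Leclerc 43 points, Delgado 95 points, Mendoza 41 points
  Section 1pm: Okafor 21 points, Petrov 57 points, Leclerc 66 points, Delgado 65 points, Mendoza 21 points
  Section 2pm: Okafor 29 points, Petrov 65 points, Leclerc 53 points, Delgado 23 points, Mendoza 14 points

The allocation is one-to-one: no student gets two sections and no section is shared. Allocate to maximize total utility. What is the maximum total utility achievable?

This is the linear assignment problem.
Optimal: Mendoza→Section 9am (60 points), Delgado→Section 4pm (95 points), Leclerc→Section 1pm (66 points), Petrov→Section 2pm (65 points) — total 60+95+66+65 = 286 points.
Max-entry greedy (repeatedly take the single best remaining cell) gives 269 points, worse by 17.
Checked against all permutations: 286 points is optimal.

Max total: 286 points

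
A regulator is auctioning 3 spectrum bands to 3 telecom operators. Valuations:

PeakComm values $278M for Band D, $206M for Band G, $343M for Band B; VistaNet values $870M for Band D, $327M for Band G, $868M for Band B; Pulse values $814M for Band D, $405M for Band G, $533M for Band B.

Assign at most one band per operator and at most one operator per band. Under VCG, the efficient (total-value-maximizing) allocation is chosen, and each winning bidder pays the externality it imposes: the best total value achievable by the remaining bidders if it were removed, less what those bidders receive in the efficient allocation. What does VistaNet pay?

Efficient allocation: PeakComm→Band G ($206M), VistaNet→Band B ($868M), Pulse→Band D ($814M); total welfare W = $1888M.
VistaNet receives Band B at value $868M, so the others get W − 868 = $1020M.
Without VistaNet: best allocation of the remaining 2 bidders over all 3 bands is PeakComm→Band B ($343M), Pulse→Band D ($814M), total $1157M.
VCG payment = (others' best without VistaNet) − (others' welfare with VistaNet) = 1157 − 1020 = $137M.

VistaNet pays $137M.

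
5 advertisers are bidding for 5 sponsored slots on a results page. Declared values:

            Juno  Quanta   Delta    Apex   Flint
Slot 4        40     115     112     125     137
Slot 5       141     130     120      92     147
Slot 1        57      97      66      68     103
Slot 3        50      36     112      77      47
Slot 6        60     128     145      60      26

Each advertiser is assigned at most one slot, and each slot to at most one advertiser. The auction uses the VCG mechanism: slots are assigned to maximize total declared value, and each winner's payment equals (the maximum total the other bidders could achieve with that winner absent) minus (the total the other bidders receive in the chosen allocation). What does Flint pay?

Flint pays $2.

Efficient allocation: Juno→Slot 5 ($141), Quanta→Slot 6 ($128), Delta→Slot 3 ($112), Apex→Slot 4 ($125), Flint→Slot 1 ($103); total welfare W = $609.
Flint receives Slot 1 at value $103, so the others get W − 103 = $506.
Without Flint: best allocation of the remaining 4 bidders over all 5 slots is Juno→Slot 5 ($141), Quanta→Slot 1 ($97), Delta→Slot 6 ($145), Apex→Slot 4 ($125), total $508.
VCG payment = (others' best without Flint) − (others' welfare with Flint) = 508 − 506 = $2.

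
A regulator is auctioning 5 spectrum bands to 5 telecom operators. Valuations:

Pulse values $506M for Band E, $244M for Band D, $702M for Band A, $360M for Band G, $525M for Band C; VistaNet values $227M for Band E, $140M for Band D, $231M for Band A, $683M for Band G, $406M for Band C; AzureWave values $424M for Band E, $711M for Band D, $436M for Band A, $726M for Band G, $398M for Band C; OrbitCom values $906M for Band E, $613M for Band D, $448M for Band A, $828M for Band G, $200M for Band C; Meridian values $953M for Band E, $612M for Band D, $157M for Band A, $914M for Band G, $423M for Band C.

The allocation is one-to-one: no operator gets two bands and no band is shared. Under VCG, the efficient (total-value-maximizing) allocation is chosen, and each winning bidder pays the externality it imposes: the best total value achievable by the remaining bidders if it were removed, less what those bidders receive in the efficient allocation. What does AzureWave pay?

AzureWave pays $23M.

Efficient allocation: Pulse→Band A ($702M), VistaNet→Band C ($406M), AzureWave→Band D ($711M), OrbitCom→Band E ($906M), Meridian→Band G ($914M); total welfare W = $3639M.
AzureWave receives Band D at value $711M, so the others get W − 711 = $2928M.
Without AzureWave: best allocation of the remaining 4 bidders over all 5 bands is Pulse→Band A ($702M), VistaNet→Band G ($683M), OrbitCom→Band D ($613M), Meridian→Band E ($953M), total $2951M.
VCG payment = (others' best without AzureWave) − (others' welfare with AzureWave) = 2951 − 2928 = $23M.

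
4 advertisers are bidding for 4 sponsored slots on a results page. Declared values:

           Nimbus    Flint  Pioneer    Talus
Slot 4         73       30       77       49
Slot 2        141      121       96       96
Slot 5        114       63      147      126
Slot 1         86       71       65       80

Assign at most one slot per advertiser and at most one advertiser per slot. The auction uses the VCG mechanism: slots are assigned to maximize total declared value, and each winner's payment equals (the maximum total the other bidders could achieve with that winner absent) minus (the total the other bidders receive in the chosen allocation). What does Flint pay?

Efficient allocation: Nimbus→Slot 4 ($73), Flint→Slot 2 ($121), Pioneer→Slot 5 ($147), Talus→Slot 1 ($80); total welfare W = $421.
Flint receives Slot 2 at value $121, so the others get W − 121 = $300.
Without Flint: best allocation of the remaining 3 bidders over all 4 slots is Nimbus→Slot 2 ($141), Pioneer→Slot 5 ($147), Talus→Slot 1 ($80), total $368.
VCG payment = (others' best without Flint) − (others' welfare with Flint) = 368 − 300 = $68.

Flint pays $68.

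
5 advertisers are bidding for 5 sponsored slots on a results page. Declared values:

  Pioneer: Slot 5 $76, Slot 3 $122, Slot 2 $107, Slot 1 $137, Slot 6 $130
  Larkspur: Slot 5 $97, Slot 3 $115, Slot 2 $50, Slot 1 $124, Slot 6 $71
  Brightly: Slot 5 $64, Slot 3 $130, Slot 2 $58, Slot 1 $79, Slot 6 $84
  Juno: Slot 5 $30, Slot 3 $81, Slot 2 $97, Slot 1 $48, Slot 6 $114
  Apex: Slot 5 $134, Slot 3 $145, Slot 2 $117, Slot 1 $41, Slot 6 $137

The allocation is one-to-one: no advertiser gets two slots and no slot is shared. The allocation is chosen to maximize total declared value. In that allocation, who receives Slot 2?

Treat this as an assignment problem: match each advertiser to one slot.
Optimal: Pioneer→Slot 6 ($130), Larkspur→Slot 1 ($124), Brightly→Slot 3 ($130), Juno→Slot 2 ($97), Apex→Slot 5 ($134) — total 130+124+130+97+134 = $615.
Row-greedy (each advertiser in turn takes its best remaining slot) gives $567, worse by 48.
Swapping Pioneer↔Brightly (Pioneer→Slot 3 $122, Brightly→Slot 6 $84) loses 54.
Juno's own top slot is Slot 6 ($114), but forcing Juno→Slot 6 and reassigning the rest optimally gives only $609 — worse by 6.

Juno receives Slot 2.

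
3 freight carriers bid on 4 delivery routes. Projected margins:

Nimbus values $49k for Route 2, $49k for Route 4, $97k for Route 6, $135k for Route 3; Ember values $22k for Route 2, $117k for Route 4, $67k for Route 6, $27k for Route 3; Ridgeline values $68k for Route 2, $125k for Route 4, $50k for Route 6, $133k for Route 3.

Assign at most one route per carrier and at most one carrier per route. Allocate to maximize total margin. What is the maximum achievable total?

Optimal: Nimbus→Route 6 ($97k), Ember→Route 4 ($117k), Ridgeline→Route 3 ($133k) — total 97+117+133 = $347k.
Swapping Nimbus↔Ridgeline (Nimbus→Route 3 $135k, Ridgeline→Route 6 $50k) loses 45.
No other one-to-one assignment exceeds $347k.

Max total: $347k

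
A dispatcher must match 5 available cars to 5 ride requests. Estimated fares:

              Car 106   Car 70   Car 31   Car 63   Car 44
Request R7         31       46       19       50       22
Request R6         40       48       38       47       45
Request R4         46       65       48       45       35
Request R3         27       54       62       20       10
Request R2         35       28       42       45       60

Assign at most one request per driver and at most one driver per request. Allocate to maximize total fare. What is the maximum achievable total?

Maximum total: $277

Treat this as an assignment problem: match each driver to one request.
Optimal: Car 106→Request R6 ($40), Car 70→Request R4 ($65), Car 31→Request R3 ($62), Car 63→Request R7 ($50), Car 44→Request R2 ($60) — total 40+65+62+50+60 = $277.
Swapping Car 31↔Car 44 (Car 31→Request R2 $42, Car 44→Request R3 $10) loses 70.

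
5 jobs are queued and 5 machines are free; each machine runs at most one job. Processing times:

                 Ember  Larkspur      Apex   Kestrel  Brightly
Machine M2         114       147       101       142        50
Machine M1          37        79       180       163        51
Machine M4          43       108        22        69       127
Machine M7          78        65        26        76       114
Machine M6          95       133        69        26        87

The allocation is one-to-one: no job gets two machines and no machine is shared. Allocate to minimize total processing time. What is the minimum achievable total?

Optimal: Ember→Machine M1 (37 min), Larkspur→Machine M7 (65 min), Apex→Machine M4 (22 min), Kestrel→Machine M6 (26 min), Brightly→Machine M2 (50 min) — total 37+65+22+26+50 = 200 min.
Next-best assignment: Ember→Machine M4, Larkspur→Machine M1, Apex→Machine M7, Kestrel→Machine M6, Brightly→Machine M2 = 224 min.
No other one-to-one assignment undercuts 200 min.

Min total: 200 min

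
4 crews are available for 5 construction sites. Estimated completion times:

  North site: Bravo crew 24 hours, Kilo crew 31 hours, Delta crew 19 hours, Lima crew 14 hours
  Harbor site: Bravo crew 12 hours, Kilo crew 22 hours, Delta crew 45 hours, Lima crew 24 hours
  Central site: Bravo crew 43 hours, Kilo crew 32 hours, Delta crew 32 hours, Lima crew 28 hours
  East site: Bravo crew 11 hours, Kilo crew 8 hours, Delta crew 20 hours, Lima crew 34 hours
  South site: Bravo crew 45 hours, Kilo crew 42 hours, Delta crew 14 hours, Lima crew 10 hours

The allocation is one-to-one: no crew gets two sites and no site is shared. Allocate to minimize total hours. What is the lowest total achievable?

Minimum total: 48 hours

Optimal: Bravo crew→Harbor site (12 hours), Kilo crew→East site (8 hours), Delta crew→South site (14 hours), Lima crew→North site (14 hours) — total 12+8+14+14 = 48 hours.
Min-entry greedy (repeatedly take the single cheapest remaining cell) gives 49 hours, worse by 1.
Swapping Bravo crew↔Kilo crew (Bravo crew→East site 11 hours, Kilo crew→Harbor site 22 hours) adds 13.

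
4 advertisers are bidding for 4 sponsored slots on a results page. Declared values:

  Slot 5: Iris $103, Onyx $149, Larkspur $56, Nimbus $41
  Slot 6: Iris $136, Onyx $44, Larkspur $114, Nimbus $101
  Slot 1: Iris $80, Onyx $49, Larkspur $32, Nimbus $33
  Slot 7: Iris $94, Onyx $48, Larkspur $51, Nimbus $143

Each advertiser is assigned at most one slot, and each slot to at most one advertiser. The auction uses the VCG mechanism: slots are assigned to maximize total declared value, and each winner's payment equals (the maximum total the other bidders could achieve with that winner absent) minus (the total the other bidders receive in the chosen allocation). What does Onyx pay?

Efficient allocation: Iris→Slot 1 ($80), Onyx→Slot 5 ($149), Larkspur→Slot 6 ($114), Nimbus→Slot 7 ($143); total welfare W = $486.
Onyx receives Slot 5 at value $149, so the others get W − 149 = $337.
Without Onyx: best allocation of the remaining 3 bidders over all 4 slots is Iris→Slot 5 ($103), Larkspur→Slot 6 ($114), Nimbus→Slot 7 ($143), total $360.
VCG payment = (others' best without Onyx) − (others' welfare with Onyx) = 360 − 337 = $23.

Onyx pays $23.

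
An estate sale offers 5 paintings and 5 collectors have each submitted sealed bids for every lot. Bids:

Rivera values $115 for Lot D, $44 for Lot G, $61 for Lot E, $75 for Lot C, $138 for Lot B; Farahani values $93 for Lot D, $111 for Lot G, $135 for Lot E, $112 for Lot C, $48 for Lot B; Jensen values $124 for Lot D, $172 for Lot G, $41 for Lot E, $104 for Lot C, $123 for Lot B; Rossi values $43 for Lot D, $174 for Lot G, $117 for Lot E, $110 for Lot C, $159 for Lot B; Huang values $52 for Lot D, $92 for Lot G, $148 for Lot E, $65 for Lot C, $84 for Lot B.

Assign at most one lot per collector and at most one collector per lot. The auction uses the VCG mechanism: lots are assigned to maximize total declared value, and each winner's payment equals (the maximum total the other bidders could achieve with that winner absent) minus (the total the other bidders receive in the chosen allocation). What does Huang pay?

Efficient allocation: Rivera→Lot D ($115), Farahani→Lot C ($112), Jensen→Lot G ($172), Rossi→Lot B ($159), Huang→Lot E ($148); total welfare W = $706.
Huang receives Lot E at value $148, so the others get W − 148 = $558.
Without Huang: best allocation of the remaining 4 bidders over all 5 lots is Rivera→Lot D ($115), Farahani→Lot E ($135), Jensen→Lot G ($172), Rossi→Lot B ($159), total $581.
VCG payment = (others' best without Huang) − (others' welfare with Huang) = 581 − 558 = $23.

Huang pays $23.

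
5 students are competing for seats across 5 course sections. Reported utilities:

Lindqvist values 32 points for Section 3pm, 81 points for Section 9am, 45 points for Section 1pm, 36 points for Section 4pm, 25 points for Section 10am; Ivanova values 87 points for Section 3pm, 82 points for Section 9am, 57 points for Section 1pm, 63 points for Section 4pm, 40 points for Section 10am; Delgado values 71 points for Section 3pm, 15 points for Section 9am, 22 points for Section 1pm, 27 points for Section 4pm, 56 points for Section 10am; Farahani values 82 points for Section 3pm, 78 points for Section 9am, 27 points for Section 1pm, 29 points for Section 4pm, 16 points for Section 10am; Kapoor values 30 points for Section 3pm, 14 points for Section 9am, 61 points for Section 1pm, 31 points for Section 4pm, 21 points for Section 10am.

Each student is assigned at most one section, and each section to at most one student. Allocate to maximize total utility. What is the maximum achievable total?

Max total: 343 points

This is a one-to-one assignment (maximum-weight bipartite matching).
Optimal: Lindqvist→Section 9am (81 points), Ivanova→Section 4pm (63 points), Delgado→Section 10am (56 points), Farahani→Section 3pm (82 points), Kapoor→Section 1pm (61 points) — total 81+63+56+82+61 = 343 points.
Column-greedy (each section in turn goes to its best remaining student) gives 314 points, worse by 29.
Next-best assignment: Lindqvist→Section 4pm, Ivanova→Section 3pm, Delgado→Section 10am, Farahani→Section 9am, Kapoor→Section 1pm = 318 points.
Swapping Delgado↔Ivanova (Delgado→Section 4pm 27 points, Ivanova→Section 10am 40 points) loses 52.
Checked against all permutations: 343 points is optimal.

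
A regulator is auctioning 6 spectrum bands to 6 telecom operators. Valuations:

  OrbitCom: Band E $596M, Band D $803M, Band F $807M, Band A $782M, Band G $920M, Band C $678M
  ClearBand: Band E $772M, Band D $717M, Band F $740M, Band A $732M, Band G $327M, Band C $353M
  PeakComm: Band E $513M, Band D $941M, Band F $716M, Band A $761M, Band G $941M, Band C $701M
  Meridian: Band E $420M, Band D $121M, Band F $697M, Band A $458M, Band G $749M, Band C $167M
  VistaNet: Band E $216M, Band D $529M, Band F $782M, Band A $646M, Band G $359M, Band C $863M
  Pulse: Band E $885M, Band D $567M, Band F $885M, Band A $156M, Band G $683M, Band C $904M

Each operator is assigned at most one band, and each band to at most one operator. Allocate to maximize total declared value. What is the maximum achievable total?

Optimal: OrbitCom→Band G ($920M), ClearBand→Band A ($732M), PeakComm→Band D ($941M), Meridian→Band F ($697M), VistaNet→Band C ($863M), Pulse→Band E ($885M) — total 920+732+941+697+863+885 = $5038M.
Column-greedy (each band in turn goes to its best remaining operator) gives $4977M, worse by 61.
Next-best assignment: OrbitCom→Band A, ClearBand→Band E, PeakComm→Band D, Meridian→Band G, VistaNet→Band C, Pulse→Band F = $4992M.
Checked against all permutations: $5038M is optimal.

Maximum total: $5038M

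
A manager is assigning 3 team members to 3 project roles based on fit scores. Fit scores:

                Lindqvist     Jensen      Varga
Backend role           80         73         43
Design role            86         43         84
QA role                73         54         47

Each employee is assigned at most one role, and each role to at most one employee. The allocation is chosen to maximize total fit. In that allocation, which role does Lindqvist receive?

This is the linear assignment problem.
Optimal: Lindqvist→QA role (73 pts), Jensen→Backend role (73 pts), Varga→Design role (84 pts) — total 73+73+84 = 230 pts.
Column-greedy (each role in turn goes to its best remaining employee) gives 218 pts, worse by 12.
Next-best assignment: Lindqvist→Backend role, Jensen→QA role, Varga→Design role = 218 pts.
Swapping Varga↔Jensen (Varga→Backend role 43 pts, Jensen→Design role 43 pts) loses 71.
Lindqvist's own top role is Design role (86 pts), but forcing Lindqvist→Design role and reassigning the rest optimally gives only 206 pts — worse by 24.

Lindqvist receives QA role.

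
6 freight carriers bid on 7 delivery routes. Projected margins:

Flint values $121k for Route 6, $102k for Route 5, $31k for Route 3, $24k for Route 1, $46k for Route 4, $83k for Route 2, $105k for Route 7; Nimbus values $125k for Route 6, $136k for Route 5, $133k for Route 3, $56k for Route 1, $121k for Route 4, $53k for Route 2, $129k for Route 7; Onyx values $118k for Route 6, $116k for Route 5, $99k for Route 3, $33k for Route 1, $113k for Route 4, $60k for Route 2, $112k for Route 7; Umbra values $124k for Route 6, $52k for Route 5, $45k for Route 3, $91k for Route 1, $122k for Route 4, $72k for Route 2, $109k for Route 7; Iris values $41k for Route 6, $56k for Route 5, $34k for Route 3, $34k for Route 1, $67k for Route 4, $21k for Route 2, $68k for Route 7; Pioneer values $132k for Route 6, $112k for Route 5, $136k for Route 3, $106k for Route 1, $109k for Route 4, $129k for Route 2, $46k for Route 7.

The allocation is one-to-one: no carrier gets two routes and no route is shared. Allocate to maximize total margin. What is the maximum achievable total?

Optimal: Flint→Route 6 ($121k), Nimbus→Route 3 ($133k), Onyx→Route 5 ($116k), Umbra→Route 4 ($122k), Iris→Route 7 ($68k), Pioneer→Route 2 ($129k) — total 121+133+116+122+68+129 = $689k.
Column-greedy (each route in turn goes to its best remaining carrier) gives $608k, worse by 81.
No other one-to-one assignment exceeds $689k.

Maximum total: $689k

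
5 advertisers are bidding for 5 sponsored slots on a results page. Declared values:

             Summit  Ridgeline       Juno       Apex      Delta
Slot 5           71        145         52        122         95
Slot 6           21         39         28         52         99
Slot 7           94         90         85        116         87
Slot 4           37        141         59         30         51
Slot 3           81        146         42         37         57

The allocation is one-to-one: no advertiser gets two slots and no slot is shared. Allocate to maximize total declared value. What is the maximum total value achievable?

Treat this as an assignment problem: match each advertiser to one slot.
Optimal: Summit→Slot 3 ($81), Ridgeline→Slot 4 ($141), Juno→Slot 7 ($85), Apex→Slot 5 ($122), Delta→Slot 6 ($99) — total 81+141+85+122+99 = $528.
Row-greedy (each advertiser in turn takes its best remaining slot) gives $520, worse by 8.
Next-best assignment: Summit→Slot 7, Ridgeline→Slot 3, Juno→Slot 4, Apex→Slot 5, Delta→Slot 6 = $520.
Checked against all permutations: $528 is optimal.

Maximum total: $528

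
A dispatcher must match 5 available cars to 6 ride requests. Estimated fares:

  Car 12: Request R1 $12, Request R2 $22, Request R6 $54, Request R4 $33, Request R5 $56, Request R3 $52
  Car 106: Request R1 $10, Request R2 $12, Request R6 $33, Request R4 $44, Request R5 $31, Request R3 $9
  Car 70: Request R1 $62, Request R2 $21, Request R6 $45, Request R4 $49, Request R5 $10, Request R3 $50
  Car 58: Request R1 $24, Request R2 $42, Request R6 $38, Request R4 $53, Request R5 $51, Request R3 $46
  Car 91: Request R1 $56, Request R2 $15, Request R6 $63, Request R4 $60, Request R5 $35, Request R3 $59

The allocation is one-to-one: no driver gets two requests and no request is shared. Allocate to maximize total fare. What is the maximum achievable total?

Max total: $272

Optimal: Car 12→Request R3 ($52), Car 106→Request R4 ($44), Car 70→Request R1 ($62), Car 58→Request R5 ($51), Car 91→Request R6 ($63) — total 52+44+62+51+63 = $272.
Column-greedy (each request in turn goes to its best remaining driver) gives $267, worse by 5.
Every other assignment is strictly worse.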